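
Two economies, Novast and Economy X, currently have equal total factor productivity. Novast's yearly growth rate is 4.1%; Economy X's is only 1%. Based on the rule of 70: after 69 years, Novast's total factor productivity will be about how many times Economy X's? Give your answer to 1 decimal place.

approximately 8.3 times

Only the 3.1-point difference matters.
70/3.1 ≈ 22.58 years per doubling of the ratio; 69 years gives 3.06 doublings, so ≈ 8.3×.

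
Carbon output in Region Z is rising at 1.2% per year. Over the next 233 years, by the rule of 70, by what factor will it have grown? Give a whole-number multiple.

approximately 16 times

Doubling time ≈ 70/1.2 = 58.33 years.
233/58.33 ≈ 4 doublings, so about 2^4 = 16×.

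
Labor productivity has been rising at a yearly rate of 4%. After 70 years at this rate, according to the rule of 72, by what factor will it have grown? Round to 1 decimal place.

Doubles every ≈ 18.00 years (72/4).
70 years is 3.89 doublings; 2^3.89 ≈ 14.8×.

14.8 times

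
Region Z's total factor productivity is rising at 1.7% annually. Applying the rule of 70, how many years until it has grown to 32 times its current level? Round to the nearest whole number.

about 206 years

Doubling time ≈ 70/1.7 = 41.18 years.
32× is 5 doublings, so 5 × 41.18 ≈ 206 years.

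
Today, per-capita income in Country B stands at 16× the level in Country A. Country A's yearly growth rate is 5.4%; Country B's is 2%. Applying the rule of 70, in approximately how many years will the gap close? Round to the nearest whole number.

The growth-rate gap is 5.4% − 2% = 3.4 percentage points.
So the ratio between them halves every 70/3.4 ≈ 20.59 years.
A 16× gap closes after 4 halvings: 4 × 20.59 ≈ 82 years.

≈ 82 years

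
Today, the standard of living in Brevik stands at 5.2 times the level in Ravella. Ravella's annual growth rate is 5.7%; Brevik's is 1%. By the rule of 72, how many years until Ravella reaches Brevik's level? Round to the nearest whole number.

The growth-rate gap is 5.7% − 1% = 4.7 percentage points.
So the ratio between them halves every 72/4.7 ≈ 15.32 years.
A 5.2 times gap takes log₂(5.2) ≈ 2.38 halvings to close: 2.38 × 15.32 ≈ 36 years.

around 36 years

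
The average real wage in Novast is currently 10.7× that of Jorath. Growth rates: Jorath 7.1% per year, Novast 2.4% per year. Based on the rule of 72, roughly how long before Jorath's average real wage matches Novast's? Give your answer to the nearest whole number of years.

roughly 52 years

The growth-rate gap is 7.1% − 2.4% = 4.7 percentage points.
So the ratio between them halves every 72/4.7 ≈ 15.32 years.
A 10.7× gap takes log₂(10.7) ≈ 3.42 halvings to close: 3.42 × 15.32 ≈ 52 years.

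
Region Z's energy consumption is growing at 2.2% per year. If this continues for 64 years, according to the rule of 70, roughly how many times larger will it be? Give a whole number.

about 4 times

At 2.2% one doubling takes ≈ 31.82 years; 64 years is 2 of them, so ×4.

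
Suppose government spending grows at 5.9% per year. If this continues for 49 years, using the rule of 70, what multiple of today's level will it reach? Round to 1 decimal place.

Doubling time ≈ 70/5.9 = 11.86 years.
49 years / 11.86 ≈ 4.13 doublings → factor 2^4.13 ≈ 17.5.

about 17.5 times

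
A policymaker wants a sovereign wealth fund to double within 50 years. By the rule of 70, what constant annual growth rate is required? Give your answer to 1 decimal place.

around 1.4%

70 / 50 ≈ 1.40, so about 1.4% annually.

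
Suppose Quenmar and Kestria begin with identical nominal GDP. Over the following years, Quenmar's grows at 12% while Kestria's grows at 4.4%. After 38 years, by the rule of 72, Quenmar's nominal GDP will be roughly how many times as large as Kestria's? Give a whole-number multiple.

Rate gap = 12% − 4.4% = 7.6 points.
The ratio doubles every 72/7.6 ≈ 9.47 years.
38/9.47 ≈ 4.01 doublings → ratio ≈ 2^4.01 ≈ 16.

16 times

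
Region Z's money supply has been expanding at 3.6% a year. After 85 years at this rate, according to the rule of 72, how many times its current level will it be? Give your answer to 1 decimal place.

Doubles every ≈ 20.00 years (72/3.6).
85 years is 4.25 doublings; 2^4.25 ≈ 19.0×.

approximately 19.0 times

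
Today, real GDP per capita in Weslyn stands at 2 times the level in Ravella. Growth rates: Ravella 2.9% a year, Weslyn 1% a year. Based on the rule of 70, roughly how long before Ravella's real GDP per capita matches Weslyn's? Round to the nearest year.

What matters is the difference: 1.9 pp.
Rule of 70 on the gap: the ratio halves every 70/1.9 ≈ 36.84 years.
A 2 times gap closes after 1 halving: 1 × 36.84 ≈ 37 years.

around 37 years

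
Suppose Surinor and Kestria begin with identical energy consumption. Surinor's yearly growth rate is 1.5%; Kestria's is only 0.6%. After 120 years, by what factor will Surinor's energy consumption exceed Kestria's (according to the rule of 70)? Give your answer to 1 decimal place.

≈ 2.9 times

Rate gap = 1.5% − 0.6% = 0.9 points.
The ratio doubles every 70/0.9 ≈ 77.78 years.
120/77.78 ≈ 1.54 doublings → ratio ≈ 2^1.54 ≈ 2.9.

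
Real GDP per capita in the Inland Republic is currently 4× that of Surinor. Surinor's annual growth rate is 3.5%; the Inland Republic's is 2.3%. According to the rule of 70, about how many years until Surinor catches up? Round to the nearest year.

approximately 117 years

The growth-rate gap is 3.5% − 2.3% = 1.2 percentage points.
So the ratio between them halves every 70/1.2 ≈ 58.33 years.
A 4× gap closes after 2 halvings: 2 × 58.33 ≈ 117 years.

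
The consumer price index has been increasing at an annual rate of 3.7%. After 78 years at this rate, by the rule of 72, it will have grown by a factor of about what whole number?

At 3.7% one doubling takes ≈ 19.46 years; 78 years is 4 of them, so ×16.

around 16 times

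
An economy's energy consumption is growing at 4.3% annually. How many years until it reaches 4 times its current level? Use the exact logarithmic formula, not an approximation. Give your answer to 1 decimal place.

32.9 years

t = ln(4) / ln(1 + 0.043) = 1.3863 / 0.042101 ≈ 32.93.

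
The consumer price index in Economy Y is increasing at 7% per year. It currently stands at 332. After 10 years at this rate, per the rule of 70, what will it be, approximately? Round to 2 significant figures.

around 660

Doubling time ≈ 70/7 = 10.00 years.
10 years is 10/10.00 ≈ 1.00 doublings, a factor of 2^1.00 ≈ 2.00.
332 × 2.00 ≈ 660.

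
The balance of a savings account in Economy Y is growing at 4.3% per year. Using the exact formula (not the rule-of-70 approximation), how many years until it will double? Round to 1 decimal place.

t = ln(2) / ln(1 + 0.043) = 0.6931 / 0.042101 ≈ 16.46.

16.5 years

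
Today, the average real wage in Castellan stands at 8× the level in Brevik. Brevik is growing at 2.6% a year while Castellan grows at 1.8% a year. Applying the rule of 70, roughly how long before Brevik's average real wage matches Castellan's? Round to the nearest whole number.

around 263 years

The growth-rate gap is 2.6% − 1.8% = 0.8 percentage points.
So the ratio between them halves every 70/0.8 ≈ 87.50 years.
An 8× gap closes after 3 halvings: 3 × 87.50 ≈ 263 years.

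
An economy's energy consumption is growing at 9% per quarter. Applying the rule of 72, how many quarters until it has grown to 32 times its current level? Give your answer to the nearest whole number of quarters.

about 40 quarters

At 9% it doubles every 72/9 ≈ 8.00 quarters.
32 = 2^5, so 5 doublings → 40 quarters.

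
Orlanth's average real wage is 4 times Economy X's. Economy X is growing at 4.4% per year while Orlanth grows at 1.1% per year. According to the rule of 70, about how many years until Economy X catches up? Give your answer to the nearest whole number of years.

about 42 years

What matters is the difference: 3.3 pp.
Rule of 70 on the gap: the ratio halves every 70/3.3 ≈ 21.21 years.
A 4 times gap closes after 2 halvings: 2 × 21.21 ≈ 42 years.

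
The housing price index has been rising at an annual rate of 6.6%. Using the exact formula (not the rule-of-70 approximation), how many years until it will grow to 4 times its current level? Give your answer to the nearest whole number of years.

t = ln(4) / ln(1 + 0.066) = 1.3863 / 0.063913 ≈ 21.69.
≈ 22 years.

22 years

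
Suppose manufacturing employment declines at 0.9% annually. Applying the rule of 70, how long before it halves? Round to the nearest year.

Falling at 0.9%, it halves about every 70/0.9 = 77.78 years.

around 78 years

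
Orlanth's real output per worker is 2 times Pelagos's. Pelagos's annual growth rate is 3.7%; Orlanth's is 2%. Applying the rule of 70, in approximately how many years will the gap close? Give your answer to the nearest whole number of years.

roughly 41 years

What matters is the difference: 1.7 pp.
Rule of 70 on the gap: the ratio halves every 70/1.7 ≈ 41.18 years.
A 2 times gap closes after 1 halving: 1 × 41.18 ≈ 41 years.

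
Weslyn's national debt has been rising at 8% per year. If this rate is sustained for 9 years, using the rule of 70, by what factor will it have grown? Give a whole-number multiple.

Doubling time ≈ 70/8 = 8.75 years.
9/8.75 ≈ 1 doubling, so about 2^1 = 2×.

roughly 2 times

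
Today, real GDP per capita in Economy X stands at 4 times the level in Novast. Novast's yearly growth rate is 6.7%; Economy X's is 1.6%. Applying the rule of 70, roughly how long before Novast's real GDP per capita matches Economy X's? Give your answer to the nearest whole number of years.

≈ 27 years

Novast gains on Economy X at 6.7% − 1.6% = 5.1 points a year.
At that relative rate the gap halves every 70/5.1 ≈ 13.73 years.
A 4 times gap closes after 2 halvings: 2 × 13.73 ≈ 27 years.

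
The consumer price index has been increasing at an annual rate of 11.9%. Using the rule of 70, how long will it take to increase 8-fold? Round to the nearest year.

At 11.9% it doubles every 70/11.9 ≈ 5.88 years.
8× is 3 doublings, so 3 × 5.88 ≈ 18 years.

approximately 18 years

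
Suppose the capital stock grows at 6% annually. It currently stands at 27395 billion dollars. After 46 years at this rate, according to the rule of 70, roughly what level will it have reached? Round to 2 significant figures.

about 420000 billion dollars

It doubles every 70/6 ≈ 11.67 years, so 46 years is 3.94 doublings.
2^3.94 ≈ 15.35; 27395 × 15.35 ≈ 420000 billion dollars.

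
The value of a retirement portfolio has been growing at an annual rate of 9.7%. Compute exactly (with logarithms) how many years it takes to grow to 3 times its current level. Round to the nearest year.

12 years

t = ln(3) / ln(1 + 0.097) = 1.0986 / 0.092579 ≈ 11.87.
≈ 12 years.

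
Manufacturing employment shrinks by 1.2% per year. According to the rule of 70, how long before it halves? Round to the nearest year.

≈ 58 years

Halving time ≈ 70 / 1.2 = 58.33 → 58 years.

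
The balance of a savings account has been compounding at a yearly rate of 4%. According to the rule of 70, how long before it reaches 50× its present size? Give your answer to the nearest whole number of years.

At 4% it doubles every 70/4 ≈ 17.50 years.
50× is log₂ 50 ≈ 5.64 doublings, so ≈ 5.64 × 17.50 = 99 years.

99 years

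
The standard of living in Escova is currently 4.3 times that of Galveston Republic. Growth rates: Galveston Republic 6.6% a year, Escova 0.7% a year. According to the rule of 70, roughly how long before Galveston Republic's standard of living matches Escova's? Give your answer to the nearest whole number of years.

25 years

What matters is the difference: 5.9 pp.
Rule of 70 on the gap: the ratio halves every 70/5.9 ≈ 11.86 years.
A 4.3 times gap takes log₂(4.3) ≈ 2.10 halvings to close: 2.10 × 11.86 ≈ 25 years.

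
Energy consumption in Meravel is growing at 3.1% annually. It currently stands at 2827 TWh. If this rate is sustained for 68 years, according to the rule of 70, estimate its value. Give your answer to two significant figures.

Doubling time ≈ 70/3.1 = 22.58 years.
68 years is 68/22.58 ≈ 3.01 doublings, a factor of 2^3.01 ≈ 8.06.
2827 × 8.06 ≈ 23000 TWh.

approximately 23000 TWh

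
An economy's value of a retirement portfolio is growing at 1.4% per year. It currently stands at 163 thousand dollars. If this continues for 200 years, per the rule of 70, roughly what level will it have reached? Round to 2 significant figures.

It doubles every 70/1.4 ≈ 50.00 years, so 200 years is 4.00 doublings.
2^4.00 ≈ 16.00; 163 × 16.00 ≈ 2600 thousand dollars.

roughly 2600 thousand dollars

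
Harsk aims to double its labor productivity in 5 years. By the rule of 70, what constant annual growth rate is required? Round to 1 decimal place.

70 / 5 ≈ 14.00, so about 14.0% a year.

about 14.0% a year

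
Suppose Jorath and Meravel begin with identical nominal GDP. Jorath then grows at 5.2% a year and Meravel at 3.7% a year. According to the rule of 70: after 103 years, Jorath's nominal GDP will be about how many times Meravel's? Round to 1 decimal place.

Jorath pulls ahead at 1.5 pp per year, so the ratio doubles every 70/1.5 ≈ 46.67 years.
In 103 years that's 2.21 doublings: 2^2.21 ≈ 4.6.

≈ 4.6 times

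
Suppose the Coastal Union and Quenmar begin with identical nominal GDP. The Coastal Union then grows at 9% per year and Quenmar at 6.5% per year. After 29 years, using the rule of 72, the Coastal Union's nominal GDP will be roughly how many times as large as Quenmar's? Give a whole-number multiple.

around 2 times

Rate gap = 9% − 6.5% = 2.5 points.
The ratio doubles every 72/2.5 ≈ 28.80 years.
29/28.80 ≈ 1.01 doublings → ratio ≈ 2^1.01 ≈ 2.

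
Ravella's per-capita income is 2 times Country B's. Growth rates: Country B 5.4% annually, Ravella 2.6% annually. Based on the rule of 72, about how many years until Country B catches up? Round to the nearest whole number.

around 26 years

What matters is the difference: 2.8 pp.
Rule of 72 on the gap: the ratio halves every 72/2.8 ≈ 25.71 years.
A 2 times gap closes after 1 halving: 1 × 25.71 ≈ 26 years.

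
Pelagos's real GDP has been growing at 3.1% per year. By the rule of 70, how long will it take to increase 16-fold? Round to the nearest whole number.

Doubling time ≈ 70/3.1 = 22.58 years.
Getting to 16× needs 4 doublings: 4 × 22.58 ≈ 90 years.

roughly 90 years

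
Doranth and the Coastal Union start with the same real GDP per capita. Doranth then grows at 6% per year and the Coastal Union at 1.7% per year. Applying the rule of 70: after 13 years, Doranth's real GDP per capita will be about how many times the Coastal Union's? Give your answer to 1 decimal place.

Only the 4.3-point difference matters.
70/4.3 ≈ 16.28 years per doubling of the ratio; 13 years gives 0.80 doublings, so ≈ 1.7×.

≈ 1.7 times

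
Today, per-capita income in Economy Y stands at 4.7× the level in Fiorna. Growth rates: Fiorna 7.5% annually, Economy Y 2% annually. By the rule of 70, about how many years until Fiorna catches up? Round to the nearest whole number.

approximately 28 years

What matters is the difference: 5.5 pp.
Rule of 70 on the gap: the ratio halves every 70/5.5 ≈ 12.73 years.
A 4.7× gap takes log₂(4.7) ≈ 2.23 halvings to close: 2.23 × 12.73 ≈ 28 years.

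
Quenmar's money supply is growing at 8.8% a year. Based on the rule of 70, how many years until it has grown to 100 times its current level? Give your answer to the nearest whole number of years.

One doubling takes 70/8.8 = 7.95 years.
Reaching 100× takes log₂(100) ≈ 6.64 doublings.
6.64 × 7.95 ≈ 53 years.

approximately 53 years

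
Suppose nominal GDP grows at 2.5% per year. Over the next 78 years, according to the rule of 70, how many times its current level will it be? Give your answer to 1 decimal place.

roughly 6.9 times

Doubling time ≈ 70/2.5 = 28.00 years.
78 years / 28.00 ≈ 2.79 doublings → factor 2^2.79 ≈ 6.9.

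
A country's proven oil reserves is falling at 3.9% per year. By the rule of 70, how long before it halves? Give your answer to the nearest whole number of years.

Falling at 3.9%, it halves about every 70/3.9 = 17.95 years.

approximately 18 years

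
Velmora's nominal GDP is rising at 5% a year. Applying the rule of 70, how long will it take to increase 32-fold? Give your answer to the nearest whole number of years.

At 5% it doubles every 70/5 ≈ 14.00 years.
32 = 2^5, so 5 doublings → 70 years.

roughly 70 years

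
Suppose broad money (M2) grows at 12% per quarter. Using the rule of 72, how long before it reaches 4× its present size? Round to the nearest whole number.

Doubling time ≈ 72/12 = 6.00 quarters.
4 = 2^2, so 2 doublings → 12 quarters.

approximately 12 quarters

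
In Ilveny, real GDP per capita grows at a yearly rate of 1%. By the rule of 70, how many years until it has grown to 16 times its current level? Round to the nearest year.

about 280 years

Doubling time ≈ 70/1 = 70.00 years.
16 = 2^4, so 4 doublings → 280 years.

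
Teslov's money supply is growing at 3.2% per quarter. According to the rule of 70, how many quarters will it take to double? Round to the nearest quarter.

At 3.2%, doubling takes about 70/3.2 = 21.88 quarters.

22 quarters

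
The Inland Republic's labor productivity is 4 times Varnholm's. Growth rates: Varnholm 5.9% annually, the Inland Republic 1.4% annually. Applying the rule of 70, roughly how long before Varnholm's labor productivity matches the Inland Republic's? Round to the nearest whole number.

≈ 31 years

Varnholm gains on the Inland Republic at 5.9% − 1.4% = 4.5 points a year.
At that relative rate the gap halves every 70/4.5 ≈ 15.56 years.
A 4 times gap closes after 2 halvings: 2 × 15.56 ≈ 31 years.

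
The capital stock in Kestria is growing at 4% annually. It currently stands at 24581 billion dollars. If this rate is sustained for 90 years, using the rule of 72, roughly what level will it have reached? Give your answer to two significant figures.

790000 billion dollars

It doubles every 72/4 ≈ 18.00 years, so 90 years is 5.00 doublings.
2^5.00 ≈ 32.00; 24581 × 32.00 ≈ 790000 billion dollars.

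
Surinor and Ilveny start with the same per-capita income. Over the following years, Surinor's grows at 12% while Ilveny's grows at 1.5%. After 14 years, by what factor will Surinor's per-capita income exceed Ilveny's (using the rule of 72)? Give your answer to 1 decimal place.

≈ 4.1 times

Surinor pulls ahead at 10.5 pp per year, so the ratio doubles every 72/10.5 ≈ 6.86 years.
In 14 years that's 2.04 doublings: 2^2.04 ≈ 4.1.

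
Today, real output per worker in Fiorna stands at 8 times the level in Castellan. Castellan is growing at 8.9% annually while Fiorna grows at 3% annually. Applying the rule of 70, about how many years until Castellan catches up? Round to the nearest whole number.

≈ 36 years

The growth-rate gap is 8.9% − 3% = 5.9 percentage points.
So the ratio between them halves every 70/5.9 ≈ 11.86 years.
An 8 times gap closes after 3 halvings: 3 × 11.86 ≈ 36 years.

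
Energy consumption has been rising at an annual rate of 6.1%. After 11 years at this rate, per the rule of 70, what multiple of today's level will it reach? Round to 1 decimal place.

Doubles every ≈ 11.48 years (70/6.1).
11 years is 0.96 doublings; 2^0.96 ≈ 1.9×.

about 1.9 times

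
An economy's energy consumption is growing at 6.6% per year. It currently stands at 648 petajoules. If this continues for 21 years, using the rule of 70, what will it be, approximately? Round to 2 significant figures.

It doubles every 70/6.6 ≈ 10.61 years, so 21 years is 1.98 doublings.
2^1.98 ≈ 3.94; 648 × 3.94 ≈ 2600 petajoules.

≈ 2600 petajoules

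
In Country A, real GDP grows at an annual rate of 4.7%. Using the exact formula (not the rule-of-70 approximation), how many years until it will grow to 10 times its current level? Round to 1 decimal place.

t = ln(10) / ln(1 + 0.047) = 2.3026 / 0.045929 ≈ 50.13.

50.1 years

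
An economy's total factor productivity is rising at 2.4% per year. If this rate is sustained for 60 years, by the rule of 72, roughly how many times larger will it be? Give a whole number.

72/2.4 ≈ 30.00 years per doubling.
60 years fits 2 doublings: 2^2 = 4.

≈ 4 times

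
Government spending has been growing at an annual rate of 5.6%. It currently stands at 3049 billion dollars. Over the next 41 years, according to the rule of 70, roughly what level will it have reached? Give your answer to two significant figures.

Doubling time ≈ 70/5.6 = 12.50 years.
41 years is 41/12.50 ≈ 3.28 doublings, a factor of 2^3.28 ≈ 9.71.
3049 × 9.71 ≈ 30000 billion dollars.

30000 billion dollars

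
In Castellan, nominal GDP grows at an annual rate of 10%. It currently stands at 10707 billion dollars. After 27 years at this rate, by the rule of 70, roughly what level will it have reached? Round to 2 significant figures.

It doubles every 70/10 ≈ 7.00 years, so 27 years is 3.86 doublings.
2^3.86 ≈ 14.52; 10707 × 14.52 ≈ 160000 billion dollars.

≈ 160000 billion dollars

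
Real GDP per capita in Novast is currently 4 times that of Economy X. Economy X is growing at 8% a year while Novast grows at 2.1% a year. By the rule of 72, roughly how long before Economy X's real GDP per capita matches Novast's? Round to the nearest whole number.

The growth-rate gap is 8% − 2.1% = 5.9 percentage points.
So the ratio between them halves every 72/5.9 ≈ 12.20 years.
A 4 times gap closes after 2 halvings: 2 × 12.20 ≈ 24 years.

≈ 24 years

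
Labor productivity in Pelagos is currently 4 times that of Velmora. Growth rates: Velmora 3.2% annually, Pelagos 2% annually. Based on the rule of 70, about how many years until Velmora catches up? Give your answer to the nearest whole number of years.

approximately 117 years

Velmora gains on Pelagos at 3.2% − 2% = 1.2 points a year.
At that relative rate the gap halves every 70/1.2 ≈ 58.33 years.
A 4 times gap closes after 2 halvings: 2 × 58.33 ≈ 117 years.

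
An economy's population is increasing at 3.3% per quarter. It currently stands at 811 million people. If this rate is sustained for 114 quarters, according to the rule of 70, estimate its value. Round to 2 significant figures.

roughly 34000 million people

Doubling time ≈ 70/3.3 = 21.21 quarters.
114 quarters is 114/21.21 ≈ 5.37 doublings, a factor of 2^5.37 ≈ 41.36.
811 × 41.36 ≈ 34000 million people.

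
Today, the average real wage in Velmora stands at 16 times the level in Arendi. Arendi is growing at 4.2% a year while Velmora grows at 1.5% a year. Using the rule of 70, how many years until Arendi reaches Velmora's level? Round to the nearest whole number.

Arendi gains on Velmora at 4.2% − 1.5% = 2.7 points a year.
At that relative rate the gap halves every 70/2.7 ≈ 25.93 years.
A 16 times gap closes after 4 halvings: 4 × 25.93 ≈ 104 years.

roughly 104 years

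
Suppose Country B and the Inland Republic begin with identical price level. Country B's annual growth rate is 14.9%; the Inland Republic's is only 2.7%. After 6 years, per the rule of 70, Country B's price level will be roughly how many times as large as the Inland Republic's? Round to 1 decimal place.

Country B pulls ahead at 12.2 pp per year, so the ratio doubles every 70/12.2 ≈ 5.74 years.
In 6 years that's 1.05 doublings: 2^1.05 ≈ 2.1.

about 2.1 times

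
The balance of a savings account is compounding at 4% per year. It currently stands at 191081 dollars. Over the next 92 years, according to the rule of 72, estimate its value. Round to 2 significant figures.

Doubling time ≈ 72/4 = 18.00 years.
92 years is 92/18.00 ≈ 5.11 doublings, a factor of 2^5.11 ≈ 34.54.
191081 × 34.54 ≈ 6600000 dollars.

around 6600000 dollars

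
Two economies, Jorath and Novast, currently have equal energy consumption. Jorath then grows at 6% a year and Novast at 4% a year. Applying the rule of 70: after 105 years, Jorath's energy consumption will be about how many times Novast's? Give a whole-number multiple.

Rate gap = 6% − 4% = 2 points.
The ratio doubles every 70/2 ≈ 35.00 years.
105/35.00 ≈ 3.00 doublings → ratio ≈ 2^3.00 ≈ 8.

8 times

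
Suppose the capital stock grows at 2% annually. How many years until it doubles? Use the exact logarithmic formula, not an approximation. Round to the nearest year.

t = ln(2) / ln(1 + 0.02) = 0.6931 / 0.019803 ≈ 35.00.
≈ 35 years.

35 years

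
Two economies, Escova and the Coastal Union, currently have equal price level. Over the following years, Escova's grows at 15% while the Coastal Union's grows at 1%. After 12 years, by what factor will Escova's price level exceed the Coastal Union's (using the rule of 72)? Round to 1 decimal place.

≈ 5.0 times

Escova pulls ahead at 14 pp per year, so the ratio doubles every 72/14 ≈ 5.14 years.
In 12 years that's 2.33 doublings: 2^2.33 ≈ 5.0.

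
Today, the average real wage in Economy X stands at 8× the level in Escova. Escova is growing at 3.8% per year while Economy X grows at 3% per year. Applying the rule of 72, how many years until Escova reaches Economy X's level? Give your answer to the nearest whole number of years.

270 years

Escova gains on Economy X at 3.8% − 3% = 0.8 points a year.
At that relative rate the gap halves every 72/0.8 ≈ 90.00 years.
An 8× gap closes after 3 halvings: 3 × 90.00 ≈ 270 years.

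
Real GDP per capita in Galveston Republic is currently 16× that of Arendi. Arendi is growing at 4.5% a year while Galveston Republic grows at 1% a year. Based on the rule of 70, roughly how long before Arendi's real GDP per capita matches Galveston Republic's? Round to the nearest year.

around 80 years

Arendi gains on Galveston Republic at 4.5% − 1% = 3.5 points a year.
At that relative rate the gap halves every 70/3.5 ≈ 20.00 years.
A 16× gap closes after 4 halvings: 4 × 20.00 ≈ 80 years.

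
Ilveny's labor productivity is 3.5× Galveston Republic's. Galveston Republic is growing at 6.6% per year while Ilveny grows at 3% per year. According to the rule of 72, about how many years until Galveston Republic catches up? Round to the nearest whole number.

approximately 36 years

The growth-rate gap is 6.6% − 3% = 3.6 percentage points.
So the ratio between them halves every 72/3.6 ≈ 20.00 years.
A 3.5× gap takes log₂(3.5) ≈ 1.81 halvings to close: 1.81 × 20.00 ≈ 36 years.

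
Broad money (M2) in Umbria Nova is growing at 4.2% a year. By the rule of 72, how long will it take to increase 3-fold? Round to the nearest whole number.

≈ 27 years

One doubling takes 72/4.2 = 17.14 years.
Reaching 3× takes log₂(3) ≈ 1.58 doublings.
1.58 × 17.14 ≈ 27 years.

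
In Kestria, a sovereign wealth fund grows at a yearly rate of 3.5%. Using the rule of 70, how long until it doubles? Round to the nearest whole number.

70/3.5 ≈ 20.00, so it doubles roughly every 20 years.

about 20 years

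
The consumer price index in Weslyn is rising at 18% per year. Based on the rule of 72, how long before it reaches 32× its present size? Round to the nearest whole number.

At 18% it doubles every 72/18 ≈ 4.00 years.
32 = 2^5, so 5 doublings → 20 years.

approximately 20 years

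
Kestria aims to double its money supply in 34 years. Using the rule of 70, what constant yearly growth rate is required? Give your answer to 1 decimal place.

≈ 2.1%

70 / 34 ≈ 2.06, so about 2.1% per year.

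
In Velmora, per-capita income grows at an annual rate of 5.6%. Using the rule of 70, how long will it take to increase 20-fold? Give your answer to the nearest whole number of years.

approximately 54 years

At 5.6% it doubles every 70/5.6 ≈ 12.50 years.
20× is log₂ 20 ≈ 4.32 doublings, so ≈ 4.32 × 12.50 = 54 years.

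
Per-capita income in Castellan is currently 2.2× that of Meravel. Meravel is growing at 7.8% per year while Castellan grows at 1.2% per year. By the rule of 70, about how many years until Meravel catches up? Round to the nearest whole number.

Meravel gains on Castellan at 7.8% − 1.2% = 6.6 points a year.
At that relative rate the gap halves every 70/6.6 ≈ 10.61 years.
A 2.2× gap takes log₂(2.2) ≈ 1.14 halvings to close: 1.14 × 10.61 ≈ 12 years.

12 years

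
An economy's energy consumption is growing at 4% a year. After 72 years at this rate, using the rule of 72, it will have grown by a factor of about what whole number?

16 times

Doubling time ≈ 72/4 = 18.00 years.
72/18.00 ≈ 4 doublings, so about 2^4 = 16×.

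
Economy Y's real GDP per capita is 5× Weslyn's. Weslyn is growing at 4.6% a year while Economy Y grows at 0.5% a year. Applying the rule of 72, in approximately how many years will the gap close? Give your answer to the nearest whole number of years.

around 41 years

Weslyn gains on Economy Y at 4.6% − 0.5% = 4.1 points a year.
At that relative rate the gap halves every 72/4.1 ≈ 17.56 years.
A 5× gap takes log₂(5) ≈ 2.32 halvings to close: 2.32 × 17.56 ≈ 41 years.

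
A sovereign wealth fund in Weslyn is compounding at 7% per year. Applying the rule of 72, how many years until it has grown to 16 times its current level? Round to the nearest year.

Doubling time ≈ 72/7 = 10.29 years.
16 = 2^4, so 4 doublings → 41 years.

≈ 41 years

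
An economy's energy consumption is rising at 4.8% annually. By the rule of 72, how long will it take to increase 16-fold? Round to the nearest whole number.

60 years

One doubling takes 72/4.8 = 15.00 years.
Getting to 16× needs 4 doublings: 4 × 15.00 ≈ 60 years.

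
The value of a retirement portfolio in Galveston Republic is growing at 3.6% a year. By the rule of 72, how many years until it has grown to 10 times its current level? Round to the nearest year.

approximately 66 years

One doubling takes 72/3.6 = 20.00 years.
10× is log₂ 10 ≈ 3.32 doublings, so ≈ 3.32 × 20.00 = 66 years.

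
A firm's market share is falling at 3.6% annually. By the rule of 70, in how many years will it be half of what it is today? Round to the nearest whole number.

Falling at 3.6%, it halves about every 70/3.6 = 19.44 years.

about 19 years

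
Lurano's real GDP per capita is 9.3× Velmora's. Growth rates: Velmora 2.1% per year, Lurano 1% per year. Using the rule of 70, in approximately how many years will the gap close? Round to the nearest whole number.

about 205 years

Velmora gains on Lurano at 2.1% − 1% = 1.1 points a year.
At that relative rate the gap halves every 70/1.1 ≈ 63.64 years.
A 9.3× gap takes log₂(9.3) ≈ 3.22 halvings to close: 3.22 × 63.64 ≈ 205 years.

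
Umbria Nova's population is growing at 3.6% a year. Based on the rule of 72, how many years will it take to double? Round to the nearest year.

about 20 years

72/3.6 ≈ 20.00, so it doubles roughly every 20 years.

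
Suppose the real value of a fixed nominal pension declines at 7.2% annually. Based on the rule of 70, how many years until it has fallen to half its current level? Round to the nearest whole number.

≈ 10 years

Halving time ≈ 70 / 7.2 = 9.72 → 10 years.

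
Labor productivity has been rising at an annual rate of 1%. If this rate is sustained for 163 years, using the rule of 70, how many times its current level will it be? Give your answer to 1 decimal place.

Doubles every ≈ 70.00 years (70/1).
163 years is 2.33 doublings; 2^2.33 ≈ 5.0×.

roughly 5.0 times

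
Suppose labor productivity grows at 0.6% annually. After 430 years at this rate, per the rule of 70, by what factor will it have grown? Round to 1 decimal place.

roughly 12.9 times

Doubling time ≈ 70/0.6 = 116.67 years.
430 years / 116.67 ≈ 3.69 doublings → factor 2^3.69 ≈ 12.9.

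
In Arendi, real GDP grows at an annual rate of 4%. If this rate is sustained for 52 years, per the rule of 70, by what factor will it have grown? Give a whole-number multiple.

roughly 8 times

Doubling time ≈ 70/4 = 17.50 years.
52/17.50 ≈ 3 doublings, so about 2^3 = 8×.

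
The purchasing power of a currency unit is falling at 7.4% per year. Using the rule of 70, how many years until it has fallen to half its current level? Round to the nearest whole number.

Falling at 7.4%, it halves about every 70/7.4 = 9.46 years.

9 years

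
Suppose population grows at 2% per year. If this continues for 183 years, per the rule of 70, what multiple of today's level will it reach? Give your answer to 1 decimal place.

37.5 times

Doubles every ≈ 35.00 years (70/2).
183 years is 5.23 doublings; 2^5.23 ≈ 37.5×.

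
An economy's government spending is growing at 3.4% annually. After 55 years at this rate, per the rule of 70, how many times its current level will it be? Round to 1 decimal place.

about 6.4 times

Doubling time ≈ 70/3.4 = 20.59 years.
55 years / 20.59 ≈ 2.67 doublings → factor 2^2.67 ≈ 6.4.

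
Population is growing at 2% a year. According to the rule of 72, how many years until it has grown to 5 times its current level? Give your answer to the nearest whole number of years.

84 years

One doubling takes 72/2 = 36.00 years.
Reaching 5× takes log₂(5) ≈ 2.32 doublings.
2.32 × 36.00 ≈ 84 years.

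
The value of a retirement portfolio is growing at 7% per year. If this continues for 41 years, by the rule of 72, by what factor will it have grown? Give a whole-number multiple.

approximately 16 times

Doubling time ≈ 72/7 = 10.29 years.
41/10.29 ≈ 4 doublings, so about 2^4 = 16×.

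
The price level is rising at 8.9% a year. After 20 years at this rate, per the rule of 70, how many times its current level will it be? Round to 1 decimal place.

approximately 5.8 times

Doubling time ≈ 70/8.9 = 7.87 years.
20 years / 7.87 ≈ 2.54 doublings → factor 2^2.54 ≈ 5.8.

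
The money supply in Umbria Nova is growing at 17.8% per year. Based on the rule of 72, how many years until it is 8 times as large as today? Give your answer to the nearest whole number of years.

Doubling time ≈ 72/17.8 = 4.04 years.
Getting to 8× needs 3 doublings: 3 × 4.04 ≈ 12 years.

≈ 12 years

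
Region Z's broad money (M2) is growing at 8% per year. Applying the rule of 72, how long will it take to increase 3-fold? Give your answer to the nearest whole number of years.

Doubling time ≈ 72/8 = 9.00 years.
Reaching 3× takes log₂(3) ≈ 1.58 doublings.
1.58 × 9.00 ≈ 14 years.

about 14 years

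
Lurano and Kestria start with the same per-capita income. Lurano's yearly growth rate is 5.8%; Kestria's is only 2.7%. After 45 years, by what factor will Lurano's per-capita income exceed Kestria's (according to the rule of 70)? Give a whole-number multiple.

4 times

Lurano pulls ahead at 3.1 pp per year, so the ratio doubles every 70/3.1 ≈ 22.58 years.
In 45 years that's 1.99 doublings: 2^1.99 ≈ 4.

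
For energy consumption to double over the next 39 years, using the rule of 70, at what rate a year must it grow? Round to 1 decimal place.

70 / 39 ≈ 1.79, so about 1.8% a year.

≈ 1.8%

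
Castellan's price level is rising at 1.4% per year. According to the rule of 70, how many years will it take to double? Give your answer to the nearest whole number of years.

Doubling time ≈ 70 / 1.4 = 50.00 years.

roughly 50 years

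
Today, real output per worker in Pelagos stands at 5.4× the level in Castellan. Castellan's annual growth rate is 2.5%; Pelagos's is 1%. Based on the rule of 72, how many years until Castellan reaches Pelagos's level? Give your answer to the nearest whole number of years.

The growth-rate gap is 2.5% − 1% = 1.5 percentage points.
So the ratio between them halves every 72/1.5 ≈ 48.00 years.
A 5.4× gap takes log₂(5.4) ≈ 2.43 halvings to close: 2.43 × 48.00 ≈ 117 years.

around 117 years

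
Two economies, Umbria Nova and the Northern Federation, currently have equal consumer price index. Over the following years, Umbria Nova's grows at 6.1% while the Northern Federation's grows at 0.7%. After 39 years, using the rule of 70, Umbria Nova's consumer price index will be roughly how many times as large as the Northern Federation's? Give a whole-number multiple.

roughly 8 times

Rate gap = 6.1% − 0.7% = 5.4 points.
The ratio doubles every 70/5.4 ≈ 12.96 years.
39/12.96 ≈ 3.01 doublings → ratio ≈ 2^3.01 ≈ 8.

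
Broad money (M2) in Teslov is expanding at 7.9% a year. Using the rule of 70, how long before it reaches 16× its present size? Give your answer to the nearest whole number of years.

roughly 35 years

One doubling takes 70/7.9 = 8.86 years.
16× is 4 doublings, so 4 × 8.86 ≈ 35 years.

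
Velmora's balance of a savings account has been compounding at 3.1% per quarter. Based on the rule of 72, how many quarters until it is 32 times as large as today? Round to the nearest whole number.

116 quarters

At 3.1% it doubles every 72/3.1 ≈ 23.23 quarters.
32× is 5 doublings, so 5 × 23.23 ≈ 116 quarters.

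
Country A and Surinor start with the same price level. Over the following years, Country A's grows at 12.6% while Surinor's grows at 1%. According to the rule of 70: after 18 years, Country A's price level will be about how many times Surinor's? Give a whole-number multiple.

≈ 8 times

Only the 11.6-point difference matters.
70/11.6 ≈ 6.03 years per doubling of the ratio; 18 years gives 2.99 doublings, so ≈ 8×.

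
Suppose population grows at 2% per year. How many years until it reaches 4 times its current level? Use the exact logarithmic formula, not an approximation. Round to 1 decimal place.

70.0 years

t = ln(4) / ln(1 + 0.02) = 1.3863 / 0.019803 ≈ 70.00.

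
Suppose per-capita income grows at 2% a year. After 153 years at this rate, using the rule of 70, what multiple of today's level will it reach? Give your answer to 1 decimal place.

Doubling time ≈ 70/2 = 35.00 years.
153 years / 35.00 ≈ 4.37 doublings → factor 2^4.37 ≈ 20.7.

approximately 20.7 times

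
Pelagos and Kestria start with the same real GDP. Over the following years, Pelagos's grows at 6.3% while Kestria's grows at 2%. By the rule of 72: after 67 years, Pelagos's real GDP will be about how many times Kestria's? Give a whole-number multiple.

roughly 16 times

Pelagos pulls ahead at 4.3 pp per year, so the ratio doubles every 72/4.3 ≈ 16.74 years.
In 67 years that's 4.00 doublings: 2^4.00 ≈ 16.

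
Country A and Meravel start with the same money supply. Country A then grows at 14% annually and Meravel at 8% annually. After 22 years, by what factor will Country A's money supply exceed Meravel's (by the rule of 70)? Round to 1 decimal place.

about 3.7 times

Rate gap = 14% − 8% = 6 points.
The ratio doubles every 70/6 ≈ 11.67 years.
22/11.67 ≈ 1.89 doublings → ratio ≈ 2^1.89 ≈ 3.7.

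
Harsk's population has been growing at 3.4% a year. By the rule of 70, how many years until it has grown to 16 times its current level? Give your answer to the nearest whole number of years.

One doubling takes 70/3.4 = 20.59 years.
Getting to 16× needs 4 doublings: 4 × 20.59 ≈ 82 years.

≈ 82 years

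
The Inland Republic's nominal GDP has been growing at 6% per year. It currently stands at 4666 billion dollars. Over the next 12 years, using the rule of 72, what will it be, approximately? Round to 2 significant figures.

around 9300 billion dollars

Doubling time ≈ 72/6 = 12.00 years.
12 years is 12/12.00 ≈ 1.00 doublings, a factor of 2^1.00 ≈ 2.00.
4666 × 2.00 ≈ 9300 billion dollars.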